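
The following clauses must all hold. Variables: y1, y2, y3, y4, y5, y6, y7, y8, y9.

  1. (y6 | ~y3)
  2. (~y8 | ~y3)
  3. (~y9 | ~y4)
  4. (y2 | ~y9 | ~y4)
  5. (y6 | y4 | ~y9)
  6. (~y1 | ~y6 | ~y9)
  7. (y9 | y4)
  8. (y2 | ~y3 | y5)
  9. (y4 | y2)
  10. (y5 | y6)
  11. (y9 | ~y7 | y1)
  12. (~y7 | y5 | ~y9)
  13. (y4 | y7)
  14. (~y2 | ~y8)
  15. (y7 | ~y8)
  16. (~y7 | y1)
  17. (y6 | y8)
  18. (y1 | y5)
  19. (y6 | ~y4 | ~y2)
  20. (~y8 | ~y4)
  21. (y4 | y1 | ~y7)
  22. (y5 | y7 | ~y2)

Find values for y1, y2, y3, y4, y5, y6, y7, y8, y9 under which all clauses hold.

y1=T, y2=F, y3=T, y4=T, y5=T, y6=T, y7=F, y8=F, y9=F

y5 occurs only positively in the remaining clauses — set y5 = True.
Branch on y1: take y1 = True.
Branch on y2: take y2 = False.
  then y4 is forced to True.
  then y9 is forced to False.
  then y8 is forced to False.
  then y6 is forced to True.
y3, y7 are now unconstrained; take y3 = True, y7 = False.
Every clause has at least one true literal under this assignment.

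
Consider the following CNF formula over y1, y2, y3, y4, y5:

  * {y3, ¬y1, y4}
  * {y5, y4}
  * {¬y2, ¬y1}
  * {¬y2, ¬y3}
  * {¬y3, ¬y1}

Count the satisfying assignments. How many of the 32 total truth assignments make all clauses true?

Case analysis on y1 and y3:
  y1=T, y3=T: a clause becomes empty — 0.
  y1=T, y3=F: remaining (y2,y4,y5) ∈ {(F,T,F); (F,T,T)} — 2.
  y1=F, y3=T: remaining (y2,y4,y5) ∈ {(F,F,T); (F,T,F); (F,T,T)} — 3.
  y1=F, y3=F: y2 free; 3 ways for (y4,y5) × 2^1 = 6.
Total: 0 + 2 + 3 + 6 = 11.

11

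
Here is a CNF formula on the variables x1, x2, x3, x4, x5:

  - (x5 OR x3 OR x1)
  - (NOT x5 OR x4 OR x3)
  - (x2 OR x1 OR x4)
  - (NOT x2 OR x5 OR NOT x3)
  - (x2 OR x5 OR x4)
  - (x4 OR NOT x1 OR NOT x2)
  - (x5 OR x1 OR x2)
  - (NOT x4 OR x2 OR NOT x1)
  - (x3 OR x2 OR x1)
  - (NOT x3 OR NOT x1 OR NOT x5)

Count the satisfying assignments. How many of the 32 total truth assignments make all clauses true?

6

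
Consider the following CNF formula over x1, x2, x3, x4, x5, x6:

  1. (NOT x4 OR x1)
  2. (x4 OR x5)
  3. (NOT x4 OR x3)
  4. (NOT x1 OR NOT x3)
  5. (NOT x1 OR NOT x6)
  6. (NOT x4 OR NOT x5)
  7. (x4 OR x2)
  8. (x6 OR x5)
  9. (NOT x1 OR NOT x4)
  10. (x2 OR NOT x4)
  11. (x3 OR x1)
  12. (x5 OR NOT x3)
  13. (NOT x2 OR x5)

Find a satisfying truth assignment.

x1=False, x2=True, x3=True, x4=False, x5=True, x6=False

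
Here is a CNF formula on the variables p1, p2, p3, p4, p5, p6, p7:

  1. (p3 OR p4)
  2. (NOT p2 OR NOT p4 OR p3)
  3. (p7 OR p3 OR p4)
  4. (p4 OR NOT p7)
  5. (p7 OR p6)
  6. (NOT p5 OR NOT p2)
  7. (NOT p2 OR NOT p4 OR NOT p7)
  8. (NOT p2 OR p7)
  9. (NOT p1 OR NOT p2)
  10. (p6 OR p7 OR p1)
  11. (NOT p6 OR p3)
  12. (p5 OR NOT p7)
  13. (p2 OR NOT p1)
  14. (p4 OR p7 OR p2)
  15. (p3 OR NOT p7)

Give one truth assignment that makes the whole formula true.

p1=False, p2=False, p3=True, p4=True, p5=False, p6=True, p7=False

Pure literal: p3 appears only positively; assign p3 = True.
Try p1 = False.
Try p2 = False.
For the remaining variables, p4 = True, p5 = False, p6 = True, p7 = False works.
Every clause has at least one true literal under this assignment.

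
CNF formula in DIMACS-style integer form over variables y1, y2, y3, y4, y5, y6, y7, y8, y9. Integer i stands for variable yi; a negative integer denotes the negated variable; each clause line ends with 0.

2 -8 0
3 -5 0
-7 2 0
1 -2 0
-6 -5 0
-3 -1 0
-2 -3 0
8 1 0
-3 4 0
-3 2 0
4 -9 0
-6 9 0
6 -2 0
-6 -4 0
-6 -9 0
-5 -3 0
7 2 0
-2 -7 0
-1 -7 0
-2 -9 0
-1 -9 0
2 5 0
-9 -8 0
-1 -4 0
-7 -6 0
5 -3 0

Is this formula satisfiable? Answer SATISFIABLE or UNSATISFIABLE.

UNSATISFIABLE

y2 = True:
  propagation gives y1=True, y3=False, y5=False, y6=True; an empty clause results — contradiction.
y2 = False:
  propagation gives y8=False, y7=False; an empty clause results — contradiction.
Every branch closes, so no satisfying assignment exists.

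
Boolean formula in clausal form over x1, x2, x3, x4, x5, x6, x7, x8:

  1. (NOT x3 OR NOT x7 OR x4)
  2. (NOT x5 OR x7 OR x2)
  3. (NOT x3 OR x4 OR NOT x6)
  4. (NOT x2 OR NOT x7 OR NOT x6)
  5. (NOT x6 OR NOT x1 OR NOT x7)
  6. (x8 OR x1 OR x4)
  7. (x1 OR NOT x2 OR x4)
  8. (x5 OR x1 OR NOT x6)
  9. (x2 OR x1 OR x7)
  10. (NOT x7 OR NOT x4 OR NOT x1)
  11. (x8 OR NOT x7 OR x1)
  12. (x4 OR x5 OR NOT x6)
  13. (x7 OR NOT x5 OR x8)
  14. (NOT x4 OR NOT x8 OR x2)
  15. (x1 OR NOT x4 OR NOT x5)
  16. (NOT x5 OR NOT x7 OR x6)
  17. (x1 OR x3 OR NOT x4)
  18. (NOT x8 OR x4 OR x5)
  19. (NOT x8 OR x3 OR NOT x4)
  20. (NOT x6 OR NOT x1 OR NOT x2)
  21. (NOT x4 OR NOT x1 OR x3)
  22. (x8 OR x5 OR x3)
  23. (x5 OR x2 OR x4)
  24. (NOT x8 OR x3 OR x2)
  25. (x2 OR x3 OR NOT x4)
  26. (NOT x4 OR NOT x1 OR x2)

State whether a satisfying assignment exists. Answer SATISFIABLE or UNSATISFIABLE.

SATISFIABLE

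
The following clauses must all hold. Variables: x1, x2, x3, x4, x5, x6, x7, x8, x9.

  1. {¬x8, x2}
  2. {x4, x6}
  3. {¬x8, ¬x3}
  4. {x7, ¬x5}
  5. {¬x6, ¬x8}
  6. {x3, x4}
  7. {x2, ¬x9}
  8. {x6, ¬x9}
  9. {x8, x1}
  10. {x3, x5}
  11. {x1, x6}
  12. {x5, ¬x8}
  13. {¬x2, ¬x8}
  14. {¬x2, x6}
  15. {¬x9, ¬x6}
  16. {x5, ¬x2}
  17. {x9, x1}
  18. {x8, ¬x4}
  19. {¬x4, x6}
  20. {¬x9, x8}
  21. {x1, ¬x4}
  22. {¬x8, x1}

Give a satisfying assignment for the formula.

x1=T  x2=F  x3=T  x4=F  x5=F  x6=T  x7=F  x8=F  x9=F

Check each clause:
  1. {x2, ¬x8} — ¬x8 is true.
  2. {x6, x4} — x6 is true.
  3. {¬x3, ¬x8} — ¬x8 is true.
  4. {x7, ¬x5} — ¬x5 is true.
  5. {¬x6, ¬x8} — ¬x8 is true.
  6. {x4, x3} — x3 is true.
  7. {x2, ¬x9} — ¬x9 is true.
  8. {¬x9, x6} — x6 is true.
  9. {x8, x1} — x1 is true.
  10. {x3, x5} — x3 is true.
  11. {x1, x6} — x1 is true.
  12. {x5, ¬x8} — ¬x8 is true.
  13. {¬x8, ¬x2} — ¬x8 is true.
  14. {¬x2, x6} — x6 is true.
  15. {¬x6, ¬x9} — ¬x9 is true.
  16. {x5, ¬x2} — ¬x2 is true.
  17. {x9, x1} — x1 is true.
  18. {¬x4, x8} — ¬x4 is true.
  19. {x6, ¬x4} — ¬x4 is true.
  20. {¬x9, x8} — ¬x9 is true.
  21. {¬x4, x1} — x1 is true.
  22. {x1, ¬x8} — ¬x8 is true.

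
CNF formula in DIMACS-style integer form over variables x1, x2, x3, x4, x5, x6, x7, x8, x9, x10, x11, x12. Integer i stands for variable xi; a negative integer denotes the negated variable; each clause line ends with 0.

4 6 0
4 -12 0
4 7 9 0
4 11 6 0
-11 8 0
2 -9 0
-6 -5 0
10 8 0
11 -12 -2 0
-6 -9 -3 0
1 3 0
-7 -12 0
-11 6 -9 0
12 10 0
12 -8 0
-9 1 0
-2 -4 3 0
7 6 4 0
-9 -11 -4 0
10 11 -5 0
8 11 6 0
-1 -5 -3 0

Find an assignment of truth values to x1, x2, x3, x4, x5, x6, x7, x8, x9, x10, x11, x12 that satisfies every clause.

x1 = True, x2 = True, x3 = True, x4 = True, x5 = False, x6 = True, x7 = True, x8 = False, x9 = False, x10 = True, x11 = False, x12 = False

Check each clause:
  1. (x6 | x4) — x4 is true.
  2. (~x12 | x4) — ~x12 is true.
  3. (x7 | x9 | x4) — x4 is true.
  4. (x4 | x6 | x11) — x4 is true.
  5. (x8 | ~x11) — ~x11 is true.
  6. (x2 | ~x9) — x2 is true.
  7. (~x6 | ~x5) — ~x5 is true.
  8. (x8 | x10) — x10 is true.
  9. (~x2 | ~x12 | x11) — ~x12 is true.
  10. (~x9 | ~x6 | ~x3) — ~x9 is true.
  11. (x1 | x3) — x1 is true.
  12. (~x12 | ~x7) — ~x12 is true.
  13. (~x11 | x6 | ~x9) — ~x11 is true.
  14. (x12 | x10) — x10 is true.
  15. (x12 | ~x8) — ~x8 is true.
  16. (x1 | ~x9) — x1 is true.
  17. (x3 | ~x2 | ~x4) — x3 is true.
  18. (x4 | x6 | x7) — x4 is true.
  19. (~x4 | ~x9 | ~x11) — ~x11 is true.
  20. (x10 | ~x5 | x11) — x10 is true.
  21. (x8 | x6 | x11) — x6 is true.
  22. (~x3 | ~x1 | ~x5) — ~x5 is true.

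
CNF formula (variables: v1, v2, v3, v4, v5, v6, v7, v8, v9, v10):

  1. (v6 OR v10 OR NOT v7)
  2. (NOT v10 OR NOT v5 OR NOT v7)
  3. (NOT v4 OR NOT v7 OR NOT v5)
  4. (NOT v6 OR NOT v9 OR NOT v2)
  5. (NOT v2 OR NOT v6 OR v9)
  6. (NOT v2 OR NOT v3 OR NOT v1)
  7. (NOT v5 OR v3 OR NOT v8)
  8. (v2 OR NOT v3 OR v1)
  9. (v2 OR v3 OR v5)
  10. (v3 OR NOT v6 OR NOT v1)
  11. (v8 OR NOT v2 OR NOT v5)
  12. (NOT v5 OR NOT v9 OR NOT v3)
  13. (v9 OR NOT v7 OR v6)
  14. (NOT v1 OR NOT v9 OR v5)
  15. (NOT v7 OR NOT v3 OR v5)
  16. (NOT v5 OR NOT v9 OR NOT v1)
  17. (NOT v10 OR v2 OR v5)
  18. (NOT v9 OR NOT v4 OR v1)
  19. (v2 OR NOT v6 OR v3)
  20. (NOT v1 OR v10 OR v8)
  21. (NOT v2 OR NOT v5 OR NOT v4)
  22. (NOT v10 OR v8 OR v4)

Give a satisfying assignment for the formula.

Pure literal: v7 appears only negated; assign v7 = False.
Set v1 = False and propagate.
Branch on v2: take v2 = True.
For the remaining variables, v3 = False, v4 = True, v5 = False, v6 = False, v8 = True, v9 = False, v10 = False works.

v1=F, v2=T, v3=F, v4=T, v5=F, v6=F, v7=F, v8=T, v9=F, v10=F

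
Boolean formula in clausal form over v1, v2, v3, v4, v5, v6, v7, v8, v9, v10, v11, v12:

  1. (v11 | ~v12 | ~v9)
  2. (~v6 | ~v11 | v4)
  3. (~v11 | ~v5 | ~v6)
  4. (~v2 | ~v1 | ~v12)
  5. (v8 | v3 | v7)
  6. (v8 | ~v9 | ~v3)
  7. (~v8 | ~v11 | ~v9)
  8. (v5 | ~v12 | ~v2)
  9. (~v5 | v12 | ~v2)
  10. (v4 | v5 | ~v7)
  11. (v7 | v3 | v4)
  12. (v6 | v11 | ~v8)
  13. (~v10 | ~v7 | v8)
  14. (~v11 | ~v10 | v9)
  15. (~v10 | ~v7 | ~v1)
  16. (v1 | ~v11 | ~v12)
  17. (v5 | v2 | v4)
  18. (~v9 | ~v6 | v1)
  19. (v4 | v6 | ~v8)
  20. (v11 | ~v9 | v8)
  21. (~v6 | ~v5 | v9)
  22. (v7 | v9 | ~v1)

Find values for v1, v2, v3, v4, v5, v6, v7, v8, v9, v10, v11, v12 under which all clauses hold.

v1=F, v2=F, v3=F, v4=T, v5=F, v6=T, v7=F, v8=T, v9=F, v10=T, v11=F, v12=F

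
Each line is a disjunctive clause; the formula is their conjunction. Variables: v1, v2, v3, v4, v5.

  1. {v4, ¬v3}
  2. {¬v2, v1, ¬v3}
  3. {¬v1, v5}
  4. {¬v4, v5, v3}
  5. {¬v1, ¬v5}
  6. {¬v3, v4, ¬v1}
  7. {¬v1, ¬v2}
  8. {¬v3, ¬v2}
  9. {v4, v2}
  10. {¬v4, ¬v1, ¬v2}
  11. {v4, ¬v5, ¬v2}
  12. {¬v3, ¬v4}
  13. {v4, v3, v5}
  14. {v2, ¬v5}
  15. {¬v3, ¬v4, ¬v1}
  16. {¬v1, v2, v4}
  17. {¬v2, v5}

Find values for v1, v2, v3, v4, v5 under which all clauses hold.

v1 = F  v2 = T  v3 = F  v4 = T  v5 = T

Check each clause:
  1. {v4, ¬v3} — v4 is true.
  2. {v1, ¬v3, ¬v2} — ¬v3 is true.
  3. {v5, ¬v1} — v5 is true.
  4. {v5, ¬v4, v3} — v5 is true.
  5. {¬v5, ¬v1} — ¬v1 is true.
  6. {¬v3, ¬v1, v4} — v4 is true.
  7. {¬v1, ¬v2} — ¬v1 is true.
  8. {¬v3, ¬v2} — ¬v3 is true.
  9. {v2, v4} — v2 is true.
  10. {¬v1, ¬v2, ¬v4} — ¬v1 is true.
  11. {¬v5, v4, ¬v2} — v4 is true.
  12. {¬v4, ¬v3} — ¬v3 is true.
  13. {v3, v4, v5} — v4 is true.
  14. {¬v5, v2} — v2 is true.
  15. {¬v3, ¬v1, ¬v4} — ¬v3 is true.
  16. {¬v1, v2, v4} — v2 is true.
  17. {¬v2, v5} — v5 is true.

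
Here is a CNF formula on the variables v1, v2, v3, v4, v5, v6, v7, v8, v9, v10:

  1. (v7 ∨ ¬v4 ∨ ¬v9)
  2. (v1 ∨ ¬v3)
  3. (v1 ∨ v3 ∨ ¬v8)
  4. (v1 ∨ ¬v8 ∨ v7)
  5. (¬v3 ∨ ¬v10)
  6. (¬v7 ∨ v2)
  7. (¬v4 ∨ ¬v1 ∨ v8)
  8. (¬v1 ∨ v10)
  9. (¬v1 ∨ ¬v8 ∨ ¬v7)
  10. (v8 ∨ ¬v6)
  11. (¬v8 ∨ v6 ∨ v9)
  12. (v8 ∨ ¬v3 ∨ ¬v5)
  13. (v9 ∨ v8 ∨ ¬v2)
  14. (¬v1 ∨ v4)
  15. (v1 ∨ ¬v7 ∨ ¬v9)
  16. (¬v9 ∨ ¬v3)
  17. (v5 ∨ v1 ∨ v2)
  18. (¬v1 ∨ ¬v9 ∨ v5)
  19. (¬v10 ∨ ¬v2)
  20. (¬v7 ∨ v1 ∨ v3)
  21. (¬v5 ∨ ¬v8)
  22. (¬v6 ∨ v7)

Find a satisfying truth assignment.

v1=0  v2=0  v3=0  v4=0  v5=1  v6=0  v7=0  v8=0  v9=0  v10=1

Check each clause:
  1. (v7 ∨ ¬v9 ∨ ¬v4) — ¬v4 is true.
  2. (¬v3 ∨ v1) — ¬v3 is true.
  3. (v3 ∨ v1 ∨ ¬v8) — ¬v8 is true.
  4. (¬v8 ∨ v1 ∨ v7) — ¬v8 is true.
  5. (¬v3 ∨ ¬v10) — ¬v3 is true.
  6. (v2 ∨ ¬v7) — ¬v7 is true.
  7. (¬v1 ∨ ¬v4 ∨ v8) — ¬v4 is true.
  8. (¬v1 ∨ v10) — v10 is true.
  9. (¬v7 ∨ ¬v8 ∨ ¬v1) — ¬v8 is true.
  10. (¬v6 ∨ v8) — ¬v6 is true.
  11. (¬v8 ∨ v9 ∨ v6) — ¬v8 is true.
  12. (¬v5 ∨ v8 ∨ ¬v3) — ¬v3 is true.
  13. (¬v2 ∨ v9 ∨ v8) — ¬v2 is true.
  14. (v4 ∨ ¬v1) — ¬v1 is true.
  15. (v1 ∨ ¬v9 ∨ ¬v7) — ¬v7 is true.
  16. (¬v3 ∨ ¬v9) — ¬v3 is true.
  17. (v1 ∨ v5 ∨ v2) — v5 is true.
  18. (¬v1 ∨ ¬v9 ∨ v5) — v5 is true.
  19. (¬v2 ∨ ¬v10) — ¬v2 is true.
  20. (v1 ∨ ¬v7 ∨ v3) — ¬v7 is true.
  21. (¬v5 ∨ ¬v8) — ¬v8 is true.
  22. (v7 ∨ ¬v6) — ¬v6 is true.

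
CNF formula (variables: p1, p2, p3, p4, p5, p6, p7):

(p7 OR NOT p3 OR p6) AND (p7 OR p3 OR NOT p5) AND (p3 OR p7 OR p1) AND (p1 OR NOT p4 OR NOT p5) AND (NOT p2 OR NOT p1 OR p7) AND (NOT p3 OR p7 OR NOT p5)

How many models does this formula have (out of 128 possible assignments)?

66

Case analysis on p7 and p3:
  p7=T, p3=T: p2, p6 free; 7 ways for (p1,p4,p5) × 2^2 = 28.
  p7=T, p3=F: p2, p6 free; 7 ways for (p1,p4,p5) × 2^2 = 28.
  p7=F, p3=T: p4 free; 3 ways for (p1,p2,p5,p6) × 2^1 = 6.
  p7=F, p3=F: remaining (p1,p2,p4,p5,p6) ∈ {(T,F,F,F,F); (T,F,F,F,T); (T,F,T,F,F); (T,F,T,F,T)} — 4.
Total: 28 + 28 + 6 + 4 = 66.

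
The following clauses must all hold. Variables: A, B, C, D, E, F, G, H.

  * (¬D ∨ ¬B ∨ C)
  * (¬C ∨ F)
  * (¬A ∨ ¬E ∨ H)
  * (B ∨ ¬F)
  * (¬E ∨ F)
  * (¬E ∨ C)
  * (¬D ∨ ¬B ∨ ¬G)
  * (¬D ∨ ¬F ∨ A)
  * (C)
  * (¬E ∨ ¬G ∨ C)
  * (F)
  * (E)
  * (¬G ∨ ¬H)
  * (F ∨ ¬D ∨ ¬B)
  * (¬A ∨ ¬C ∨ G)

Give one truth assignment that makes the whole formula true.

A=F, B=T, C=T, D=F, E=T, F=T, G=F, H=F

Check each clause:
  1. (¬D ∨ C ∨ ¬B) — C is true.
  2. (¬C ∨ F) — F is true.
  3. (¬E ∨ H ∨ ¬A) — ¬A is true.
  4. (¬F ∨ B) — B is true.
  5. (F ∨ ¬E) — F is true.
  6. (C ∨ ¬E) — C is true.
  7. (¬B ∨ ¬G ∨ ¬D) — ¬G is true.
  8. (¬D ∨ A ∨ ¬F) — ¬D is true.
  9. (C) — C is true.
  10. (¬E ∨ ¬G ∨ C) — ¬G is true.
  11. (F) — F is true.
  12. (E) — E is true.
  13. (¬G ∨ ¬H) — ¬H is true.
  14. (F ∨ ¬D ∨ ¬B) — ¬D is true.
  15. (¬A ∨ G ∨ ¬C) — ¬A is true.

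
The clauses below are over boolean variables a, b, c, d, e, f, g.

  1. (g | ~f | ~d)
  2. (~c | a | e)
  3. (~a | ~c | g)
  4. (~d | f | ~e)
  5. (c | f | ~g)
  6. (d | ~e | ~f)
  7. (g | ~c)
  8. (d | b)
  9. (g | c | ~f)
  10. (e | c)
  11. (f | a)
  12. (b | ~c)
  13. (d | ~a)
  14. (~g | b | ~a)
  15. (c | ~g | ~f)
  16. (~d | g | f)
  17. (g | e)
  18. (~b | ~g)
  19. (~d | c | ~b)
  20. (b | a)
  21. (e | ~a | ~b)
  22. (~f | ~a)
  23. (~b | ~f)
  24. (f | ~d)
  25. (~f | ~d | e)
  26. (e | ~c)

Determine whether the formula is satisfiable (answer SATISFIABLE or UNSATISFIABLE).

UNSATISFIABLE

f = True:
  propagation gives a=False, b=True; an empty clause results — contradiction.
f = False:
  propagation gives a=True, d=True; an empty clause results — contradiction.
Every branch closes, so no satisfying assignment exists.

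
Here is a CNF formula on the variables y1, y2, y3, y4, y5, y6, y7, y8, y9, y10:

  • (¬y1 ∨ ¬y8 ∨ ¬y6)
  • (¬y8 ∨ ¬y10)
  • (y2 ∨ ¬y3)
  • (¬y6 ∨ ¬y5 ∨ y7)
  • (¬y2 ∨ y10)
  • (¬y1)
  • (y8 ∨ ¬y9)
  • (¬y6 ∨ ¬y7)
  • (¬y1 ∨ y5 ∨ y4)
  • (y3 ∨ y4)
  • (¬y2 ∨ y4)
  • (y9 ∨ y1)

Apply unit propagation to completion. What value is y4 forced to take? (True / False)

True

Unit clause (¬y1) sets y1 = False.
From (y9 ∨ y1) and y1 = False: y9 = True.
In (¬y9 ∨ y8), ¬y9 is now false; y8 must hold, so y8 = True.
From (¬y8 ∨ ¬y10) and y8 = True: y10 = False.
In (y10 ∨ ¬y2), y10 is now false; ¬y2 must hold, so y2 = False.
In (¬y3 ∨ y2), y2 is now false; ¬y3 must hold, so y3 = False.
In (y4 ∨ y3), y3 is now false; y4 must hold, so y4 = True.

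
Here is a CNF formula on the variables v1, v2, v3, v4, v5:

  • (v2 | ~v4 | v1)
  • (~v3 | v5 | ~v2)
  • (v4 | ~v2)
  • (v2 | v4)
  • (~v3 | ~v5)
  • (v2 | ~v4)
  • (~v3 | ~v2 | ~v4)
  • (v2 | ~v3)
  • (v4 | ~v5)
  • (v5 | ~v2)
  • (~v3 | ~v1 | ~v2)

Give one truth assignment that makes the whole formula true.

v1 = False, v2 = True, v3 = False, v4 = True, v5 = True

v3 occurs only negated in the remaining clauses — set v3 = False.
Set v1 = False and propagate.
Set v2 = True and propagate.
  then v4 is forced to True.
  then v5 is forced to True.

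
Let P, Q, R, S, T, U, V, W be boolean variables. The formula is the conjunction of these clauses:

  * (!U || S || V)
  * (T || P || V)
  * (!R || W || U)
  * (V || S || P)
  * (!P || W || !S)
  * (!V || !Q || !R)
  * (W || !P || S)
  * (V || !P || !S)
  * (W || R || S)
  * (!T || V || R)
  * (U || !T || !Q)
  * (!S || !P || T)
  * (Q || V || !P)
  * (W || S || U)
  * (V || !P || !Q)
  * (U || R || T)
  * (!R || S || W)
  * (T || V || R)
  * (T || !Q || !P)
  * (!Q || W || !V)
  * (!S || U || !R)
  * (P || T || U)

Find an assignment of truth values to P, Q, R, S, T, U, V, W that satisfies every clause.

P=F  Q=F  R=T  S=T  T=T  U=T  V=T  W=F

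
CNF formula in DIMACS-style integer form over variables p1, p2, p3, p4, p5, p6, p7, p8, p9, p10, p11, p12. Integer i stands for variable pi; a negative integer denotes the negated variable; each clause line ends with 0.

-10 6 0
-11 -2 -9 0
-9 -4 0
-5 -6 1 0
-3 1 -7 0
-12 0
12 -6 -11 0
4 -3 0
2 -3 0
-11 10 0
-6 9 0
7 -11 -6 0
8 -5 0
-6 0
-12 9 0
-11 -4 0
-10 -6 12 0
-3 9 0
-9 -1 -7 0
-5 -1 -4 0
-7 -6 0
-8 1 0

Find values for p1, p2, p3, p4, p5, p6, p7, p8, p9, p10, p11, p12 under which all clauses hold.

p1 = T  p2 = F  p3 = F  p4 = F  p5 = F  p6 = F  p7 = F  p8 = F  p9 = F  p10 = F  p11 = F  p12 = F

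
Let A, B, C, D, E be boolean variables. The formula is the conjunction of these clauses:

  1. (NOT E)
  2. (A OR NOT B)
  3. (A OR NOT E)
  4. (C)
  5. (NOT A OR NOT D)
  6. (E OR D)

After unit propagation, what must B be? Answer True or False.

Unit clause (NOT E) sets E = False.
(C) is a unit clause: C = True.
(D OR E): since E = False, the clause reduces to (D). D = True.
In (NOT A OR NOT D), NOT D is now false; NOT A must hold, so A = False.
(A OR NOT B) with A = False leaves only NOT B, so B = False.

False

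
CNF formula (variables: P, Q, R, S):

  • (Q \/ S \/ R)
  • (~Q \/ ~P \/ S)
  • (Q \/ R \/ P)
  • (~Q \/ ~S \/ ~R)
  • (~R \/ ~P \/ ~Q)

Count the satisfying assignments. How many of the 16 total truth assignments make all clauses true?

9

Split on Q, then R.
  Q=T, R=T: remaining (P,S) ∈ {(F,F)} — 1.
  Q=T, R=F: remaining (P,S) ∈ {(F,F); (F,T); (T,T)} — 3.
  Q=F, R=T: remaining (P,S) ∈ {(F,F); (F,T); (T,F); (T,T)} — 4.
  Q=F, R=F: remaining (P,S) ∈ {(T,T)} — 1.
Total: 1 + 3 + 4 + 1 = 9.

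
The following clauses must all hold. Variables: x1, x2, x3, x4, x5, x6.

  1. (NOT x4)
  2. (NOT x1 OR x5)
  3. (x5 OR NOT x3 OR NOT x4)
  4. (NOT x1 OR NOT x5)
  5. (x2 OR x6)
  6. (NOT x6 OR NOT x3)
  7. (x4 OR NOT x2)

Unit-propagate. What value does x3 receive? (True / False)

(NOT x4) stands alone — x4 = False.
In (x4 OR NOT x2), x4 is now false; NOT x2 must hold, so x2 = False.
(x6 OR x2) with x2 = False leaves only x6, so x6 = True.
In (NOT x3 OR NOT x6), NOT x6 is now false; NOT x3 must hold, so x3 = False.

False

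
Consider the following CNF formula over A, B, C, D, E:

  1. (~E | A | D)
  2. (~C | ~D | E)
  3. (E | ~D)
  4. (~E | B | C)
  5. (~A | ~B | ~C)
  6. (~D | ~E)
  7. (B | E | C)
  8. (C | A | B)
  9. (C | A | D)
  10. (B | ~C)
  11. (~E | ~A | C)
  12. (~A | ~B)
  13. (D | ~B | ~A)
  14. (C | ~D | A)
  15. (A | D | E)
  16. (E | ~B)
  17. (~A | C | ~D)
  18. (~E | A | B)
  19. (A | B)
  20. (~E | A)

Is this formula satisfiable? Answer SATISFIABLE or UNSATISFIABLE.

A = True:
  propagation gives B=False, C=False, E=False; an empty clause results — contradiction.
A = False:
  propagation gives B=True, E=True; an empty clause results — contradiction.
Every branch closes, so no satisfying assignment exists.

UNSATISFIABLE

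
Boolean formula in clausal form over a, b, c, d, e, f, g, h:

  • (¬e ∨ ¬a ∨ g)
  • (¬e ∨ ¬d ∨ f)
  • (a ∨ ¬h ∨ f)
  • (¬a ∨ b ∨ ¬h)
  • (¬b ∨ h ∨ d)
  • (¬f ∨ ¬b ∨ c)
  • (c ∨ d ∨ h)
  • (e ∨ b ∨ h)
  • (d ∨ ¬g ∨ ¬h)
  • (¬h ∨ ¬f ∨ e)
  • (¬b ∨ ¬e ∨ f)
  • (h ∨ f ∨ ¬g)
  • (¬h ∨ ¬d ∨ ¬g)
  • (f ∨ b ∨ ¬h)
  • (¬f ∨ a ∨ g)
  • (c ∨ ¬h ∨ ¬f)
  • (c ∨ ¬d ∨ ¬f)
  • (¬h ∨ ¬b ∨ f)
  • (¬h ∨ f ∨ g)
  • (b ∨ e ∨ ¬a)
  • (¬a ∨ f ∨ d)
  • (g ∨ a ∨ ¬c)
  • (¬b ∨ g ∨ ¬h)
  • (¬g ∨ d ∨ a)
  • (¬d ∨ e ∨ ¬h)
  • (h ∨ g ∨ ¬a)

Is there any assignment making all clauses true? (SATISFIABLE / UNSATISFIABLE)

Set a = True and propagate.
For the remaining variables, b = False, c = True, d = False, e = True, f = True, g = True, h = False works.
So a = T, b = F, c = T, d = F, e = T, f = T, g = T, h = F is a satisfying assignment.

SATISFIABLE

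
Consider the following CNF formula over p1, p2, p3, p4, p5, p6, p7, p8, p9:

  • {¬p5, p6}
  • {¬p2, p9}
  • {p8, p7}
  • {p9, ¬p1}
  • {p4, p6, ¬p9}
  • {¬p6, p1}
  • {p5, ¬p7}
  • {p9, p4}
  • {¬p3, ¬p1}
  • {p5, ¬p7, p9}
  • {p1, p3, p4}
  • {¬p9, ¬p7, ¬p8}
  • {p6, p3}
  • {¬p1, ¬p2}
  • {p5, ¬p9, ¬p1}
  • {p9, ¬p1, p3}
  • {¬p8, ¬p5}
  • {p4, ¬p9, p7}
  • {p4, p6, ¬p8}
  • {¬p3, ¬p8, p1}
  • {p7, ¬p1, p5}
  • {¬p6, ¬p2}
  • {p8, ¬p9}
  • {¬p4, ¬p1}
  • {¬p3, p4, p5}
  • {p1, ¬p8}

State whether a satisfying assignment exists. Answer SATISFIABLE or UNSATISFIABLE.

UNSATISFIABLE

p1 = True:
  propagation gives p9=True, p3=False, p6=True, p2=False; an empty clause results — contradiction.
p1 = False:
  propagation gives p6=False, p5=False, p7=False, p8=True; an empty clause results — contradiction.
Every branch closes, so no satisfying assignment exists.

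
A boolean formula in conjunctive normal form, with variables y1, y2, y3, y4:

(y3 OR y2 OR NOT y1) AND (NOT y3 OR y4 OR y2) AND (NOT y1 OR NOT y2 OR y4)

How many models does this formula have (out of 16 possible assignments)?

Split on y2, then y1.
  y2=T, y1=T: remaining (y3,y4) ∈ {(F,T); (T,T)} — 2.
  y2=T, y1=F: remaining (y3,y4) ∈ {(F,F); (F,T); (T,F); (T,T)} — 4.
  y2=F, y1=T: remaining (y3,y4) ∈ {(T,T)} — 1.
  y2=F, y1=F: remaining (y3,y4) ∈ {(F,F); (F,T); (T,T)} — 3.
Total: 2 + 4 + 1 + 3 = 10.

10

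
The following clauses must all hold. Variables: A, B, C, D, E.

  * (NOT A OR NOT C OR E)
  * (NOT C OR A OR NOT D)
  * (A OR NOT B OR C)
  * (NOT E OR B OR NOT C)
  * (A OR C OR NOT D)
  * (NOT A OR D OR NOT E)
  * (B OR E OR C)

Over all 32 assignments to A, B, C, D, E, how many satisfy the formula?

9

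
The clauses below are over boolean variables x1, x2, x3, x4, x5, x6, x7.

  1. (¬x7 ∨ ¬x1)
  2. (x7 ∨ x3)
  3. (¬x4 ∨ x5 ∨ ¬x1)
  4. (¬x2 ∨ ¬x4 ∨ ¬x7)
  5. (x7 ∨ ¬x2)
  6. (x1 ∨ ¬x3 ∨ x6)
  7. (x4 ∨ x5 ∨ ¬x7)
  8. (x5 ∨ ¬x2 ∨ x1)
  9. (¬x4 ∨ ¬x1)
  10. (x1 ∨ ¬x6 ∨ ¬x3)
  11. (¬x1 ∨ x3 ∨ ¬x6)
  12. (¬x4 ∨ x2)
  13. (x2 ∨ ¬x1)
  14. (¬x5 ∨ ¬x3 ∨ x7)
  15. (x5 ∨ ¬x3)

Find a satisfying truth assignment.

x1=0, x2=0, x3=0, x4=0, x5=1, x6=1, x7=1

Branch on x1: take x1 = False.
For the remaining variables, x2 = False, x3 = False, x4 = False, x5 = True, x6 = True, x7 = True works.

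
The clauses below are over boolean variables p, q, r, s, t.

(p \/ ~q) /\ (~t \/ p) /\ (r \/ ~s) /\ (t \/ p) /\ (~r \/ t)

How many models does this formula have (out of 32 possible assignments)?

8

Case analysis on p and t:
  p=1, t=1: q free; 3 ways for (r,s) × 2^1 = 6.
  p=1, t=0: remaining (q,r,s) ∈ {(0,0,0); (1,0,0)} — 2.
  p=0, t=1: a clause becomes empty — 0.
  p=0, t=0: a clause becomes empty — 0.
Total: 6 + 2 + 0 + 0 = 8.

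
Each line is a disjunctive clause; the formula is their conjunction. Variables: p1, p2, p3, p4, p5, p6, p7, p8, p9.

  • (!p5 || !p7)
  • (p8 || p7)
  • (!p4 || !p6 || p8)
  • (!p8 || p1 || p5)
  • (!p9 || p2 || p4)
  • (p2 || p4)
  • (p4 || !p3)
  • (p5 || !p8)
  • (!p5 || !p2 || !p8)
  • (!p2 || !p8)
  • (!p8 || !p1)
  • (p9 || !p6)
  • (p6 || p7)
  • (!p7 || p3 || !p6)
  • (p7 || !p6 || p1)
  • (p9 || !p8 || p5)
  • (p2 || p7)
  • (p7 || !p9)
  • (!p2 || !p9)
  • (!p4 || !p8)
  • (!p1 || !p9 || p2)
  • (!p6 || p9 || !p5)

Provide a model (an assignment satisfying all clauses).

Set p1 = True and propagate.
  then p8 is forced to False.
  then p7 is forced to True.
  then p5 is forced to False.
The remaining clauses are satisfied by p2 = False, p3 = False, p4 = True, p6 = False, p9 = False.

p1=True  p2=False  p3=False  p4=True  p5=False  p6=False  p7=True  p8=False  p9=False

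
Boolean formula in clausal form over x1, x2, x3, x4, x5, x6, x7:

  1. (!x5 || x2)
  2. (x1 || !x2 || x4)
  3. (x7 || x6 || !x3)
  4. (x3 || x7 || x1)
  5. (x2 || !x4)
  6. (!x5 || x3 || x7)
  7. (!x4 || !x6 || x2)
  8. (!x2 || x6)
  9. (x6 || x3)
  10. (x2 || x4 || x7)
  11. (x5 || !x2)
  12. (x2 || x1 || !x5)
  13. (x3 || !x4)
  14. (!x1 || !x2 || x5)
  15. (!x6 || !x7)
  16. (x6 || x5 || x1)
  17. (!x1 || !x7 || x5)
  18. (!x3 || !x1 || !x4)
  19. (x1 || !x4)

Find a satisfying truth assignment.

Branch on x1: take x1 = True.
Set x2 = True and propagate.
  then x6 is forced to True.
  then x5 is forced to True.
  then x7 is forced to False.
  then x3 is forced to True.
  then x4 is forced to False.

x1=T, x2=T, x3=T, x4=F, x5=T, x6=T, x7=F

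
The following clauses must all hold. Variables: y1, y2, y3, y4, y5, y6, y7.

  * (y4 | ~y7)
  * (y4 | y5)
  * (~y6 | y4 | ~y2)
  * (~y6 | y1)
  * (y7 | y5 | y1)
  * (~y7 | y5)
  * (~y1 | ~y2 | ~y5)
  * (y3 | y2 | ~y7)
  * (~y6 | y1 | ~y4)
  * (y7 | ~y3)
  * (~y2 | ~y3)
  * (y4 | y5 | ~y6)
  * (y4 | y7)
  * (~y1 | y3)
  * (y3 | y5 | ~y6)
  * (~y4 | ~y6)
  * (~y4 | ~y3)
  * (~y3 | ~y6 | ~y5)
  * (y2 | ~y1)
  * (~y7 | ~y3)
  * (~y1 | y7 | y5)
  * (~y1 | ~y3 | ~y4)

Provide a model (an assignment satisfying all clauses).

y1=F, y2=F, y3=F, y4=T, y5=T, y6=F, y7=F

Check each clause:
  1. (~y7 | y4) — ~y7 is true.
  2. (y4 | y5) — y4 is true.
  3. (~y6 | ~y2 | y4) — ~y6 is true.
  4. (y1 | ~y6) — ~y6 is true.
  5. (y5 | y7 | y1) — y5 is true.
  6. (~y7 | y5) — ~y7 is true.
  7. (~y5 | ~y2 | ~y1) — ~y1 is true.
  8. (y2 | y3 | ~y7) — ~y7 is true.
  9. (~y6 | y1 | ~y4) — ~y6 is true.
  10. (~y3 | y7) — ~y3 is true.
  11. (~y3 | ~y2) — ~y3 is true.
  12. (y5 | y4 | ~y6) — ~y6 is true.
  13. (y7 | y4) — y4 is true.
  14. (y3 | ~y1) — ~y1 is true.
  15. (~y6 | y5 | y3) — ~y6 is true.
  16. (~y6 | ~y4) — ~y6 is true.
  17. (~y3 | ~y4) — ~y3 is true.
  18. (~y3 | ~y5 | ~y6) — ~y6 is true.
  19. (y2 | ~y1) — ~y1 is true.
  20. (~y3 | ~y7) — ~y7 is true.
  21. (y5 | y7 | ~y1) — y5 is true.
  22. (~y3 | ~y4 | ~y1) — ~y3 is true.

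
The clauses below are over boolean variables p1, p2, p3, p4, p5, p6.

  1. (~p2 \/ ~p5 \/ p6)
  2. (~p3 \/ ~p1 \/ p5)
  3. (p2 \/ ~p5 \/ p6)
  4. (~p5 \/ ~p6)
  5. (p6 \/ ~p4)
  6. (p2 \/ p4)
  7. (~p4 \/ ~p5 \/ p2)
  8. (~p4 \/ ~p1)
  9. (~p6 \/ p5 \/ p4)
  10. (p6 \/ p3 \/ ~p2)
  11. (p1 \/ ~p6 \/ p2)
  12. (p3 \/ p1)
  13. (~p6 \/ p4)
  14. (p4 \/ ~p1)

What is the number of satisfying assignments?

2

The models are:
  p1=F p2=T p3=T p4=F p5=F p6=F
  p1=F p2=T p3=T p4=T p5=F p6=T
That's 2 in total.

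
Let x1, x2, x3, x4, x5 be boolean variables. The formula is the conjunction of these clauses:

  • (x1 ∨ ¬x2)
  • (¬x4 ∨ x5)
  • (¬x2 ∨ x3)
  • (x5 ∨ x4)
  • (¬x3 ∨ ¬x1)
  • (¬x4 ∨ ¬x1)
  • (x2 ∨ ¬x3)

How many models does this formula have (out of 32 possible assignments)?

The models are:
  x1=F x2=F x3=F x4=F x5=T
  x1=F x2=F x3=F x4=T x5=T
  x1=T x2=F x3=F x4=F x5=T
Count: 3.

3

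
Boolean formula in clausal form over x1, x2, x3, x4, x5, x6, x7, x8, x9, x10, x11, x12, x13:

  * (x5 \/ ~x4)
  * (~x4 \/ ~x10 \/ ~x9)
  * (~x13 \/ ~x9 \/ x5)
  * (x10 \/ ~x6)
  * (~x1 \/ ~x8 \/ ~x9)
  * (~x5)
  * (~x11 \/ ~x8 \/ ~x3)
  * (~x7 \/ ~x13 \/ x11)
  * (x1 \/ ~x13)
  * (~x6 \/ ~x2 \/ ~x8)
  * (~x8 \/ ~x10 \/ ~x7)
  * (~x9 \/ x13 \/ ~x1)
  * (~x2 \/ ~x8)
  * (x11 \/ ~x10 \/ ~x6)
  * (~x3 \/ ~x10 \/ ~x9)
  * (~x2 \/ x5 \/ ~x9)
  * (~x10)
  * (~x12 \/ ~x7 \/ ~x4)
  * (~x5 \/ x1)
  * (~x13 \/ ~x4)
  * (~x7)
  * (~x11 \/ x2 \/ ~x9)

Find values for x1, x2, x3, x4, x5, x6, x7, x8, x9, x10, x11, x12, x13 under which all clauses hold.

x1=T, x2=F, x3=F, x4=F, x5=F, x6=F, x7=F, x8=T, x9=F, x10=F, x11=T, x12=T, x13=F

(~x5) is a unit clause, so x5 = False.
Unit propagation: (~x4) forces x4 = False.
(~x10) is a unit clause, so x10 = False.
The clause (~x6) is unit: x6 must be False.
The clause (~x7) is unit: x7 must be False.
Pure literal: x3 appears only negated; assign x3 = False.
Pure literal: x9 appears only negated; assign x9 = False.
Try x1 = True.
Set x2 = False and propagate.
x8, x11, x12, x13 are now unconstrained; take x8 = True, x11 = True, x12 = True, x13 = False.
Every clause has at least one true literal under this assignment.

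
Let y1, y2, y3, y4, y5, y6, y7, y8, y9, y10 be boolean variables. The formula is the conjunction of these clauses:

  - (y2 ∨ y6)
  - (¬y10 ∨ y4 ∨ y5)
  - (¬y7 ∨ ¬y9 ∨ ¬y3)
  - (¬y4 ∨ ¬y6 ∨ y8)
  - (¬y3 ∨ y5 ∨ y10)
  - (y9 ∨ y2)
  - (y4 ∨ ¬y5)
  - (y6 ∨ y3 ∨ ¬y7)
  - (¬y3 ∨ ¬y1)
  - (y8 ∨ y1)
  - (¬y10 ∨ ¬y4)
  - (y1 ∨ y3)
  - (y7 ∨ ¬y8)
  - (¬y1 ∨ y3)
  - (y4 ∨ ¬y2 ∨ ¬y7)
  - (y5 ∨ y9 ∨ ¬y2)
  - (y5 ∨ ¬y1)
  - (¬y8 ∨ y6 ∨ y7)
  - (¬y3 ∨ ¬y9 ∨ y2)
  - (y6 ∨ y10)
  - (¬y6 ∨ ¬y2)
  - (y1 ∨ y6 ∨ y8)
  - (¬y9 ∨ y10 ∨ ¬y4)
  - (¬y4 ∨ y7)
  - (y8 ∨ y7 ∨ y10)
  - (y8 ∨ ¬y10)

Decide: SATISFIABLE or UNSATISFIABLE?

y3 = True:
  propagation gives y1=False, y8=True, y7=True, y9=False; an empty clause results — contradiction.
y3 = False:
  propagation gives y1=True; an empty clause results — contradiction.
Every branch closes, so no satisfying assignment exists.

UNSATISFIABLE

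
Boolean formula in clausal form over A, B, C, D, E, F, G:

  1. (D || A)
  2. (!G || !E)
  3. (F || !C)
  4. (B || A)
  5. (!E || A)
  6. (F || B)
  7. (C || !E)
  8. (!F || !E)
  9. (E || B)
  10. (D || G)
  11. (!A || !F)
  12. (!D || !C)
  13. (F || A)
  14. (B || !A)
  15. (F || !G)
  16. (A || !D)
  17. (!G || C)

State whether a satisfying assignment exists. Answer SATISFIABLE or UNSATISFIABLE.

SATISFIABLE

B occurs only positively in the remaining clauses — set B = True.
Branch on A: take A = True.
  then F is forced to False.
  then C is forced to False.
  then E is forced to False.
  then G is forced to False.
  then D is forced to True.
Every clause has at least one true literal under this assignment.
So A=1  B=1  C=0  D=1  E=0  F=0  G=0 is a satisfying assignment.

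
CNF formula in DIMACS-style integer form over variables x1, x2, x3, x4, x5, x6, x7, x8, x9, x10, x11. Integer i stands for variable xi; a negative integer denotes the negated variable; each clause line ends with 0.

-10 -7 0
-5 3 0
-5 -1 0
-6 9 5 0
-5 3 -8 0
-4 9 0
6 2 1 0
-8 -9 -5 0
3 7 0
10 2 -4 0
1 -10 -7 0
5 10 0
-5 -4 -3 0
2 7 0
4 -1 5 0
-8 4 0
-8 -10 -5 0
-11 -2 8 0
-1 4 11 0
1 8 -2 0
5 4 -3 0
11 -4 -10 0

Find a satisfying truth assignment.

x1 = 0, x2 = 1, x3 = 1, x4 = 1, x5 = 0, x6 = 1, x7 = 0, x8 = 1, x9 = 1, x10 = 1, x11 = 1

Set x1 = False and propagate.
The remaining clauses are satisfied by x2 = True, x3 = True, x4 = True, x5 = False, x6 = True, x7 = False, x8 = True, x9 = True, x10 = True, x11 = True.
Check each clause:
  1. (~x7 \/ ~x10) — ~x7 is true.
  2. (~x5 \/ x3) — x3 is true.
  3. (~x5 \/ ~x1) — ~x5 is true.
  4. (x5 \/ x9 \/ ~x6) — x9 is true.
  5. (~x5 \/ x3 \/ ~x8) — x3 is true.
  6. (x9 \/ ~x4) — x9 is true.
  7. (x1 \/ x6 \/ x2) — x2 is true.
  8. (~x5 \/ ~x8 \/ ~x9) — ~x5 is true.
  9. (x3 \/ x7) — x3 is true.
  10. (x10 \/ ~x4 \/ x2) — x10 is true.
  11. (~x10 \/ x1 \/ ~x7) — ~x7 is true.
  12. (x5 \/ x10) — x10 is true.
  13. (~x5 \/ ~x4 \/ ~x3) — ~x5 is true.
  14. (x7 \/ x2) — x2 is true.
  15. (x4 \/ x5 \/ ~x1) — x4 is true.
  16. (x4 \/ ~x8) — x4 is true.
  17. (~x5 \/ ~x10 \/ ~x8) — ~x5 is true.
  18. (~x11 \/ x8 \/ ~x2) — x8 is true.
  19. (x4 \/ x11 \/ ~x1) — x11 is true.
  20. (x8 \/ x1 \/ ~x2) — x8 is true.
  21. (~x3 \/ x4 \/ x5) — x4 is true.
  22. (x11 \/ ~x4 \/ ~x10) — x11 is true.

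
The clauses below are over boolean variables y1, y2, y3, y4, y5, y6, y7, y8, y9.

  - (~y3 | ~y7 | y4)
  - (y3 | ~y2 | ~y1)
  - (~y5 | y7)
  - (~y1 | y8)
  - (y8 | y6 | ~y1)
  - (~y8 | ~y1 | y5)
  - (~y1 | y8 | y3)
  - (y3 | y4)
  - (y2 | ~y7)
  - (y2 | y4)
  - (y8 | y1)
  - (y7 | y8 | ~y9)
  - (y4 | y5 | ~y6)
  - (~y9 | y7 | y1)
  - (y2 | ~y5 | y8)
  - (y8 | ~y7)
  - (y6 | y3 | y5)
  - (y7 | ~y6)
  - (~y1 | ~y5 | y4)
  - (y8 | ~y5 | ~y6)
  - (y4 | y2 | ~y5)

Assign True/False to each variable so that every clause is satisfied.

y1=True, y2=True, y3=True, y4=True, y5=True, y6=False, y7=True, y8=True, y9=True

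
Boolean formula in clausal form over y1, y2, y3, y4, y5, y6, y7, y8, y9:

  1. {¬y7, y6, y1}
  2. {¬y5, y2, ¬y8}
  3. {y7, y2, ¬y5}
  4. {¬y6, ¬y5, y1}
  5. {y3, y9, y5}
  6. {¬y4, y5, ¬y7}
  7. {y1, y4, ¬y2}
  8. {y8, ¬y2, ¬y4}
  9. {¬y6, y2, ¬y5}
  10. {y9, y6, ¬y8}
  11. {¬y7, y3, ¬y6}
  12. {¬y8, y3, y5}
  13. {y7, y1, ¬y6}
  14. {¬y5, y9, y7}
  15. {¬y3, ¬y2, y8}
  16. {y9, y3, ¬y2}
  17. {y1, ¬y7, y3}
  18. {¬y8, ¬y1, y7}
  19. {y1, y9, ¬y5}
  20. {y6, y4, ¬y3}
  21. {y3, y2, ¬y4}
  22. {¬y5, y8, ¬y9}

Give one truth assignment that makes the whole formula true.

Branch on y1: take y1 = True.
For the remaining variables, y2 = True, y3 = True, y4 = True, y5 = True, y6 = False, y7 = True, y8 = True, y9 = True works.

y1=True  y2=True  y3=True  y4=True  y5=True  y6=False  y7=True  y8=True  y9=True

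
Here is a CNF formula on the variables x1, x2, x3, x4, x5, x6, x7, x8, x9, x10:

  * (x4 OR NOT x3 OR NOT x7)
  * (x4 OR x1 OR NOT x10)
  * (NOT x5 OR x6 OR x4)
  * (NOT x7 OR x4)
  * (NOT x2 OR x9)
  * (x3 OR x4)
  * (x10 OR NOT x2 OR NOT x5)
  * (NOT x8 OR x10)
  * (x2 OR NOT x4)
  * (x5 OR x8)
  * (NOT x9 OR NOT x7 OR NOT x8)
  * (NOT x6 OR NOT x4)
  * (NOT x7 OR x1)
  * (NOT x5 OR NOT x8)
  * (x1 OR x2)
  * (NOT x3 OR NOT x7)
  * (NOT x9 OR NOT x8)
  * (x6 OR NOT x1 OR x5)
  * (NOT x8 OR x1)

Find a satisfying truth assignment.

x1 = True, x2 = True, x3 = False, x4 = True, x5 = True, x6 = False, x7 = False, x8 = False, x9 = True, x10 = True

Check each clause:
  1. (x4 OR NOT x3 OR NOT x7) — NOT x7 is true.
  2. (x4 OR x1 OR NOT x10) — x1 is true.
  3. (x4 OR NOT x5 OR x6) — x4 is true.
  4. (x4 OR NOT x7) — NOT x7 is true.
  5. (NOT x2 OR x9) — x9 is true.
  6. (x4 OR x3) — x4 is true.
  7. (NOT x2 OR NOT x5 OR x10) — x10 is true.
  8. (x10 OR NOT x8) — NOT x8 is true.
  9. (x2 OR NOT x4) — x2 is true.
  10. (x5 OR x8) — x5 is true.
  11. (NOT x7 OR NOT x9 OR NOT x8) — NOT x8 is true.
  12. (NOT x6 OR NOT x4) — NOT x6 is true.
  13. (x1 OR NOT x7) — NOT x7 is true.
  14. (NOT x8 OR NOT x5) — NOT x8 is true.
  15. (x2 OR x1) — x1 is true.
  16. (NOT x7 OR NOT x3) — NOT x7 is true.
  17. (NOT x9 OR NOT x8) — NOT x8 is true.
  18. (x6 OR NOT x1 OR x5) — x5 is true.
  19. (x1 OR NOT x8) — NOT x8 is true.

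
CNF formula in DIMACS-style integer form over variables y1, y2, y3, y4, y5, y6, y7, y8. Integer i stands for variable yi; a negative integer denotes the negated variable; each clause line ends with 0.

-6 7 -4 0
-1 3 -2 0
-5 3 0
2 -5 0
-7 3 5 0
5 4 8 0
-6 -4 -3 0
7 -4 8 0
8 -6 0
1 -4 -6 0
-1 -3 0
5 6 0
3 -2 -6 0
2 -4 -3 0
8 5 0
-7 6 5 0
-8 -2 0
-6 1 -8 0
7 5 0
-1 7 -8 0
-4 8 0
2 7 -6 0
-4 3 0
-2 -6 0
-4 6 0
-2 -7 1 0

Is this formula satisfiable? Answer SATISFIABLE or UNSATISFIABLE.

Branch on y1: take y1 = False.
For the remaining variables, y2 = True, y3 = True, y4 = False, y5 = True, y6 = False, y7 = False, y8 = False works.
So y1=False, y2=True, y3=True, y4=False, y5=True, y6=False, y7=False, y8=False is a satisfying assignment.

SATISFIABLE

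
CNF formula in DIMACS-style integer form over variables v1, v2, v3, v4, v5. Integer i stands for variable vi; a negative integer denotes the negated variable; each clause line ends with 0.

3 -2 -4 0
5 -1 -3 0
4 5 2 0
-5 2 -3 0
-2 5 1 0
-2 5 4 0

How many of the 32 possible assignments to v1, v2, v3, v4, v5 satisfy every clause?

13

Split on v2, then v5.
  v2=1, v5=1: v1 free; 3 ways for (v3,v4) × 2^1 = 6.
  v2=1, v5=0: a clause becomes empty — 0.
  v2=0, v5=1: remaining (v1,v3,v4) ∈ {(0,0,0); (0,0,1); (1,0,0); (1,0,1)} — 4.
  v2=0, v5=0: remaining (v1,v3,v4) ∈ {(0,0,1); (0,1,1); (1,0,1)} — 3.
Total: 6 + 0 + 4 + 3 = 13.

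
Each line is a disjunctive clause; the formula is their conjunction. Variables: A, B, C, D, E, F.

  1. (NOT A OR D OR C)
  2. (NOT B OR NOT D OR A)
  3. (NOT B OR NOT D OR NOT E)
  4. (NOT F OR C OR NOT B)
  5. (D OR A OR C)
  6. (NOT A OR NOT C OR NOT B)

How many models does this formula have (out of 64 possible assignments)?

29

Split on A, then B.
  A=1, B=1: remaining (C,D,E,F) ∈ {(0,1,0,0)} — 1.
  A=1, B=0: E, F free; 3 ways for (C,D) × 2^2 = 12.
  A=0, B=1: remaining (C,D,E,F) ∈ {(1,0,0,0); (1,0,0,1); (1,0,1,0); (1,0,1,1)} — 4.
  A=0, B=0: E, F free; 3 ways for (C,D) × 2^2 = 12.
Total: 1 + 12 + 4 + 12 = 29.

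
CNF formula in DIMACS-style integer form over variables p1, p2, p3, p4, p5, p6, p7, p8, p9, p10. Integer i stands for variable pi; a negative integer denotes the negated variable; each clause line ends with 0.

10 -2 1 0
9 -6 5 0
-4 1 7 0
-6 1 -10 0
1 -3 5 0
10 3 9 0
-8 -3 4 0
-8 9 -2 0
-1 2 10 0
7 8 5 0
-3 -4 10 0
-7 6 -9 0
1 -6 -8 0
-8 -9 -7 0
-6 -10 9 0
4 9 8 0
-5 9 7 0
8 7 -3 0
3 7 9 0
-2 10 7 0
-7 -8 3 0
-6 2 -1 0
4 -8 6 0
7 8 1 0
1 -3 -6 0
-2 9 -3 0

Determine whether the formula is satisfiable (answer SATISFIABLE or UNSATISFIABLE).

Try p1 = True.
Set p2 = True and propagate.
The remaining clauses are satisfied by p3 = False, p4 = False, p5 = False, p6 = True, p7 = True, p8 = False, p9 = True, p10 = False.
Every clause has at least one true literal under this assignment.
So p1=T, p2=T, p3=F, p4=F, p5=F, p6=T, p7=T, p8=F, p9=T, p10=F is a satisfying assignment.

SATISFIABLE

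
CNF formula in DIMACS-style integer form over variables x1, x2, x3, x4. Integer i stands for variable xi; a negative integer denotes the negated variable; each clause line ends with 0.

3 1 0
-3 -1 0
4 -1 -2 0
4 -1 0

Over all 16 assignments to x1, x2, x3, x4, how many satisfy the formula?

6

Satisfying assignments:
  x1=F x2=F x3=T x4=F
  x1=F x2=F x3=T x4=T
  x1=F x2=T x3=T x4=F
  x1=F x2=T x3=T x4=T
  x1=T x2=F x3=F x4=T
  x1=T x2=T x3=F x4=T
Count: 6.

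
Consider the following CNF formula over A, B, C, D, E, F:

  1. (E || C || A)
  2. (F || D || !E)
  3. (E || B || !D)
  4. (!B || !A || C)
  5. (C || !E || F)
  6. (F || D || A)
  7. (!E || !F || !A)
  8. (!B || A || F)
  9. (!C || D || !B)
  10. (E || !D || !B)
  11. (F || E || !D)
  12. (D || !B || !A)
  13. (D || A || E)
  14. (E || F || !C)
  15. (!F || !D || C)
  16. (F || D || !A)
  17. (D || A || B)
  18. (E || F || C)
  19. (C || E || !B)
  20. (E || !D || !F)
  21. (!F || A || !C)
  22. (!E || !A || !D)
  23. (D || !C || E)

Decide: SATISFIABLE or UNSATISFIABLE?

SATISFIABLE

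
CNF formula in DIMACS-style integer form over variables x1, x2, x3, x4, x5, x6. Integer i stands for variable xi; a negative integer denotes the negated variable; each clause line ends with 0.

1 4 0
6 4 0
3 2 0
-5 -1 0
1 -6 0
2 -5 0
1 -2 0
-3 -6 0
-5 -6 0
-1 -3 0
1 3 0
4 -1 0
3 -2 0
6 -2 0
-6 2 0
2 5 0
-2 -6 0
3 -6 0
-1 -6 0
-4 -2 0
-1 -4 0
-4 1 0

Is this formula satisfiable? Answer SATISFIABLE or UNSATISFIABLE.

UNSATISFIABLE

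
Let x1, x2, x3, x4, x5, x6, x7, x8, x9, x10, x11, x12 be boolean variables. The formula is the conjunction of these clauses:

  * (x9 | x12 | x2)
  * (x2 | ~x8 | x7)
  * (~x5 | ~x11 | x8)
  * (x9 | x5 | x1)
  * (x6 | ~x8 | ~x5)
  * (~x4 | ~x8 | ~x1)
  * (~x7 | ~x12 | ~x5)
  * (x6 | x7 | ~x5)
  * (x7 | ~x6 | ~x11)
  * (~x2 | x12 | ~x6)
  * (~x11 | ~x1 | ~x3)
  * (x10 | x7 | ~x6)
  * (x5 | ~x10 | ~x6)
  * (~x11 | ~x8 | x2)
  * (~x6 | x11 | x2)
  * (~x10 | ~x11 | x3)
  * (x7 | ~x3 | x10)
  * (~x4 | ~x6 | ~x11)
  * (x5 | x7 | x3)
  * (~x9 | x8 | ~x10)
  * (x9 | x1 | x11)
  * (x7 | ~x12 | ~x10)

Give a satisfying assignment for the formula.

x1 = T  x2 = F  x3 = F  x4 = F  x5 = F  x6 = T  x7 = T  x8 = F  x9 = T  x10 = F  x11 = T  x12 = T

Pure literal: x4 appears only negated; assign x4 = False.
Set x1 = True and propagate.
Set x2 = False and propagate.
For the remaining variables, x3 = False, x5 = False, x6 = True, x7 = True, x8 = False, x9 = True, x10 = False, x11 = True, x12 = True works.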